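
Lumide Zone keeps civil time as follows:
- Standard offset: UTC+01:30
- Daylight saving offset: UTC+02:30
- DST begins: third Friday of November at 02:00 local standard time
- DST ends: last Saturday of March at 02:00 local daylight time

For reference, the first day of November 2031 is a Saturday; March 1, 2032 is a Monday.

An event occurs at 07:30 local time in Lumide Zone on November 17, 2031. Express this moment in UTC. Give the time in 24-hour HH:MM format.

06:00

1 November 2031 is a Saturday, so the first Friday is November 7 and the third is November 21.
1 March 2032 is a Monday, so Saturdays fall on 6, 13, 20, 27; the last is March 27.
Daylight saving runs 21 November 2031 – 27 March 2032; November 17, 2031 is outside that window, so Lumide Zone is on standard time at UTC+01:30.
07:30 local − 1h30m = 06:00 UTC.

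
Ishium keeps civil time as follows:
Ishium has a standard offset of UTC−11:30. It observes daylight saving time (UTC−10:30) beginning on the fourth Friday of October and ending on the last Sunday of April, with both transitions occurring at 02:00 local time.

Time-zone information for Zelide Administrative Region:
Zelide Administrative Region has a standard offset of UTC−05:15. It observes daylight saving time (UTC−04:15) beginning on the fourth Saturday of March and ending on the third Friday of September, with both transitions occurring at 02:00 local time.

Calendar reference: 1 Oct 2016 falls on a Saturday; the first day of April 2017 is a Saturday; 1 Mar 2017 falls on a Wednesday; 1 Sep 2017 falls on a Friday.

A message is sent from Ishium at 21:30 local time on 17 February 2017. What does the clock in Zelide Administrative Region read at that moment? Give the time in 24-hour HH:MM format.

02:45

1 October 2016 is a Saturday, so the first Friday is October 7 and the fourth is October 28.
1 April 2017 is a Saturday, so Sundays fall on 2, 9, 16, 23, 30; the last is April 30.
17 February 2017 lies within the daylight-saving period (28 October 2016 – 30 April 2017), so Ishium is on daylight time, UTC−10:30.
21:30 Ishium + 10h30m = 08:00 UTC (rolling into the next day, 18 February 2017).
1 March 2017 is a Wednesday, so the first Saturday is March 4 and the fourth is March 25.
1 September 2017 is a Friday, so the first Friday is September 1 and the third is September 15.
At the standard offset (UTC−05:15), 08:00 UTC − 5h15m = 02:45 Zelide Administrative Region standard time.
The standard-time date in Zelide Administrative Region, 18 February 2017, is outside the daylight-saving period (25 March – 15 September), so Zelide Administrative Region is on standard time, UTC−05:15.
08:00 UTC − 5h15m = 02:45 Zelide Administrative Region.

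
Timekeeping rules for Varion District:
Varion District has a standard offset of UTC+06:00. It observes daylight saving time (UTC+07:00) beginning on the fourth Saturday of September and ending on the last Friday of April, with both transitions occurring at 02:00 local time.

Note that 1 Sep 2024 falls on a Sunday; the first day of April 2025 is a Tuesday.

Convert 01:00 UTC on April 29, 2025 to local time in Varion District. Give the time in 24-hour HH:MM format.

1 September 2024 is a Sunday, so the first Saturday is September 7 and the fourth is September 28.
1 April 2025 is a Tuesday, so Fridays fall on 4, 11, 18, 25; the last is April 25.
At the standard offset (UTC+06:00), 01:00 UTC + 6h = 07:00 Varion District standard time.
The standard-time date in Varion District, April 29, 2025, does not fall between 28 September 2024 and 25 April 2025, so daylight saving is not in effect and Varion District is at UTC+06:00.
01:00 UTC + 6h = 07:00 local.

07:00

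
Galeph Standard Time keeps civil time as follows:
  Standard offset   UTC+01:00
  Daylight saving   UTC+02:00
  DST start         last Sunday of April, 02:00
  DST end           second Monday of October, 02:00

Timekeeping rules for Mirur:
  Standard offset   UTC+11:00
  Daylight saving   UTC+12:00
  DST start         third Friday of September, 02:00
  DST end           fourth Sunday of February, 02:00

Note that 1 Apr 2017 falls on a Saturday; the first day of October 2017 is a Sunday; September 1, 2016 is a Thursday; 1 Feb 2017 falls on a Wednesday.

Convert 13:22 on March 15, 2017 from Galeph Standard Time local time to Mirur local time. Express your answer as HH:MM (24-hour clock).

23:22

1 April 2017 is a Saturday, so Sundays fall on 2, 9, 16, 23, 30; the last is April 30.
1 October 2017 is a Sunday, so the first Monday is October 2 and the second is October 9.
March 15, 2017 is outside the daylight-saving period (30 April – 9 October), so Galeph Standard Time is on standard time, UTC+01:00.
13:22 Galeph Standard Time − 1h = 12:22 UTC.
1 September 2016 is a Thursday, so the first Friday is September 2 and the third is September 16.
1 February 2017 is a Wednesday, so the first Sunday is February 5 and the fourth is February 26.
At the standard offset (UTC+11:00), 12:22 UTC + 11h = 23:22 Mirur standard time.
Daylight saving runs 16 September 2016 – 26 February 2017; the standard-time date in Mirur, March 15, 2017, is outside that window, so Mirur is on standard time at UTC+11:00.
12:22 UTC + 11h = 23:22 Mirur.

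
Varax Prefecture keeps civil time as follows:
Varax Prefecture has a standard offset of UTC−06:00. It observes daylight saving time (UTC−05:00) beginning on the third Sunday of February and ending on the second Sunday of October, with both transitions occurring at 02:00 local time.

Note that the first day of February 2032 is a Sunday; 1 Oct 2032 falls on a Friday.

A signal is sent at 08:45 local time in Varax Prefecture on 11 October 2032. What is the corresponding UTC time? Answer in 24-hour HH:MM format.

1 February 2032 is a Sunday, so the first Sunday is February 1 and the third is February 15.
1 October 2032 is a Friday, so the first Sunday is October 3 and the second is October 10.
11 October 2032 does not fall between 15 February and 10 October, so daylight saving is not in effect and Varax Prefecture is at UTC−06:00.
08:45 local + 6h = 14:45 UTC.

14:45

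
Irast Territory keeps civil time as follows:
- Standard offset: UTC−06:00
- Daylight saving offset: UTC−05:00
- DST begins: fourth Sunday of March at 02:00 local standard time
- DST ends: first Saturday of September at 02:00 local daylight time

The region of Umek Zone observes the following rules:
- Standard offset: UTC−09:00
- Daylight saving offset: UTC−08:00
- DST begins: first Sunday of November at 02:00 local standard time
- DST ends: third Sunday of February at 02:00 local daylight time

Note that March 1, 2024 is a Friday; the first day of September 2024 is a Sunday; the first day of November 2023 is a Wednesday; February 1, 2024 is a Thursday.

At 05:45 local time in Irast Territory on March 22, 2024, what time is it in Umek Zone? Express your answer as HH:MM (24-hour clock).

02:45

1 March 2024 is a Friday, so the first Sunday is March 3 and the fourth is March 24.
1 September 2024 is a Sunday, so the first Saturday is September 7.
March 22, 2024 does not fall between 24 March and 7 September, so daylight saving is not in effect and Irast Territory is at UTC−06:00.
05:45 Irast Territory + 6h = 11:45 UTC.
1 November 2023 is a Wednesday, so the first Sunday is November 5.
1 February 2024 is a Thursday, so the first Sunday is February 4 and the third is February 18.
At the standard offset (UTC−09:00), 11:45 UTC − 9h = 02:45 Umek Zone standard time.
The standard-time date in Umek Zone, March 22, 2024, is outside the daylight-saving period (5 November 2023 – 18 February 2024), so Umek Zone is on standard time, UTC−09:00.
11:45 UTC − 9h = 02:45 Umek Zone.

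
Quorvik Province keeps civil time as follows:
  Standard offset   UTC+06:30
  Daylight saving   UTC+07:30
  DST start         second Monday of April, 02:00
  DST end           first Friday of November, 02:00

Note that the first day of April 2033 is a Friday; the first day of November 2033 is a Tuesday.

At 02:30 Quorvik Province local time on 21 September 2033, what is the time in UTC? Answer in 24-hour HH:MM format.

19:00

1 April 2033 is a Friday, so the first Monday is April 4 and the second is April 11.
1 November 2033 is a Tuesday, so the first Friday is November 4.
21 September 2033 falls between 11 April and 4 November, so daylight saving is in effect and Quorvik Province is at UTC+07:30.
02:30 local − 7h30m = 19:00 UTC (rolling into the previous day, 20 September 2033).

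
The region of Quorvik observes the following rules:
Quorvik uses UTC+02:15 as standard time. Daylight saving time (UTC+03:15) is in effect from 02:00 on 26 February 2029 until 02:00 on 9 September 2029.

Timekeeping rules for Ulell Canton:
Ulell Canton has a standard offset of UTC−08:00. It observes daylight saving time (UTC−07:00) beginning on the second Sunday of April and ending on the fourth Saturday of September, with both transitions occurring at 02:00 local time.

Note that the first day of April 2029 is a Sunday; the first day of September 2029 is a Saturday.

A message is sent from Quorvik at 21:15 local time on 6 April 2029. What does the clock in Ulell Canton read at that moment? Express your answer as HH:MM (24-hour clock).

10:00

6 April 2029 lies within the daylight-saving period (26 February – 9 September), so Quorvik is on daylight time, UTC+03:15.
21:15 Quorvik − 3h15m = 18:00 UTC.
1 April 2029 is a Sunday, so the first Sunday is April 1 and the second is April 8.
1 September 2029 is a Saturday, so the first Saturday is September 1 and the fourth is September 22.
At the standard offset (UTC−08:00), 18:00 UTC − 8h = 10:00 Ulell Canton standard time.
The standard-time date in Ulell Canton, 6 April 2029, does not fall between 8 April and 22 September, so daylight saving is not in effect and Ulell Canton is at UTC−08:00.
18:00 UTC − 8h = 10:00 Ulell Canton.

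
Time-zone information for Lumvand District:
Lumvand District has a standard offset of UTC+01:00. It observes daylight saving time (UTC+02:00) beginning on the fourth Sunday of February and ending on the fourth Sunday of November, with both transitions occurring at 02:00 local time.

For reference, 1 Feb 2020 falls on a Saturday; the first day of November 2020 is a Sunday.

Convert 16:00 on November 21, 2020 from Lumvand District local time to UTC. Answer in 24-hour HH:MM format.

14:00

1 February 2020 is a Saturday, so the first Sunday is February 2 and the fourth is February 23.
1 November 2020 is a Sunday, so the first Sunday is November 1 and the fourth is November 22.
November 21, 2020 falls between 23 February and 22 November, so daylight saving is in effect and Lumvand District is at UTC+02:00.
16:00 local − 2h = 14:00 UTC.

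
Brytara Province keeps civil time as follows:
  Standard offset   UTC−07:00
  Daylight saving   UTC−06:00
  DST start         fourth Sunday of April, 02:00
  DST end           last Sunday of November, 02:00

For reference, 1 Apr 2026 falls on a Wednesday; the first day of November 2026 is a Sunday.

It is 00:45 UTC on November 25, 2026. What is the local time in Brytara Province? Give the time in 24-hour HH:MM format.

1 April 2026 is a Wednesday, so the first Sunday is April 5 and the fourth is April 26.
1 November 2026 is a Sunday, so Sundays fall on 1, 8, 15, 22, 29; the last is November 29.
At the standard offset (UTC−07:00), 00:45 UTC − 7h = 17:45 Brytara Province standard time (rolling into the previous day, 24 November 2026).
The standard-time date in Brytara Province, November 24, 2026, lies within the daylight-saving period (26 April – 29 November), so Brytara Province is on daylight time, UTC−06:00.
00:45 UTC − 6h = 18:45 local (rolling into the previous day, 24 November 2026).

18:45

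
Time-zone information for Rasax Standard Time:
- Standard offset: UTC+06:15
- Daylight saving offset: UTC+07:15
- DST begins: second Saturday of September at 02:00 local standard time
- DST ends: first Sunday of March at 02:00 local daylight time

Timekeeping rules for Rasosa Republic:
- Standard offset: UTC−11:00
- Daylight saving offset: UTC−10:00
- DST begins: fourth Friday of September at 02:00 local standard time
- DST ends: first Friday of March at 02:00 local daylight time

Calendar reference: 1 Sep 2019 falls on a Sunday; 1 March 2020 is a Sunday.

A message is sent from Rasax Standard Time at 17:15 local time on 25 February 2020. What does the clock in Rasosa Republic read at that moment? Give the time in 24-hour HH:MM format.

1 September 2019 is a Sunday, so the first Saturday is September 7 and the second is September 14.
1 March 2020 is a Sunday, so the first Sunday is March 1.
Daylight saving runs 14 September 2019 – 1 March 2020; 25 February 2020 is inside that window, so Rasax Standard Time is at UTC+07:15.
17:15 Rasax Standard Time − 7h15m = 10:00 UTC.
1 September 2019 is a Sunday, so the first Friday is September 6 and the fourth is September 27.
1 March 2020 is a Sunday, so the first Friday is March 6.
At the standard offset (UTC−11:00), 10:00 UTC − 11h = 23:00 Rasosa Republic standard time (rolling into the previous day, 24 February 2020).
Daylight saving runs 27 September 2019 – 6 March 2020; the standard-time date in Rasosa Republic, 24 February 2020, is inside that window, so Rasosa Republic is at UTC−10:00.
10:00 UTC − 10h = 00:00 Rasosa Republic.

00:00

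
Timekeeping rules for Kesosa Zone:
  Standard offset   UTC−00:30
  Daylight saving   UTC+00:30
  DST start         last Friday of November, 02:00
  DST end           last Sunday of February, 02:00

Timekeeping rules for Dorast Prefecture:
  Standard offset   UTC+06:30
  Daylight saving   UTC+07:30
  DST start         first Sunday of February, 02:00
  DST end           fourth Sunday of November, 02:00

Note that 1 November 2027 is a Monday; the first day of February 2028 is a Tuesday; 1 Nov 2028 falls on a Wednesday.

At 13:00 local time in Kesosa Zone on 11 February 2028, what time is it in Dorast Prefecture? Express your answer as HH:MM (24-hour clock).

1 November 2027 is a Monday, so Fridays fall on 5, 12, 19, 26; the last is November 26.
1 February 2028 is a Tuesday, so Sundays fall on 6, 13, 20, 27; the last is February 27.
Daylight saving runs 26 November 2027 – 27 February 2028; 11 February 2028 is inside that window, so Kesosa Zone is at UTC+00:30.
13:00 Kesosa Zone − 0h30m = 12:30 UTC.
1 February 2028 is a Tuesday, so the first Sunday is February 6.
1 November 2028 is a Wednesday, so the first Sunday is November 5 and the fourth is November 26.
At the standard offset (UTC+06:30), 12:30 UTC + 6h30m = 19:00 Dorast Prefecture standard time.
Daylight saving runs 6 February – 26 November; the standard-time date in Dorast Prefecture, 11 February 2028, is inside that window, so Dorast Prefecture is at UTC+07:30.
12:30 UTC + 7h30m = 20:00 Dorast Prefecture.

20:00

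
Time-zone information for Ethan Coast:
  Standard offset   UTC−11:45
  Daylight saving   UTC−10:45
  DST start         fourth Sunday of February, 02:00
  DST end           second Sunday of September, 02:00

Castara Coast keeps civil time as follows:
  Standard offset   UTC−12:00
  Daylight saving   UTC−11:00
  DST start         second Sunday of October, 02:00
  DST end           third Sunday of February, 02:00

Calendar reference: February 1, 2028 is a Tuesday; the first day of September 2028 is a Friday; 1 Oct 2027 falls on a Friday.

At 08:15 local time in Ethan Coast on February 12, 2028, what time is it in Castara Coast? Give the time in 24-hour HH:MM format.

1 February 2028 is a Tuesday, so the first Sunday is February 6 and the fourth is February 27.
1 September 2028 is a Friday, so the first Sunday is September 3 and the second is September 10.
Daylight saving runs 27 February – 10 September; February 12, 2028 is outside that window, so Ethan Coast is on standard time at UTC−11:45.
08:15 Ethan Coast + 11h45m = 20:00 UTC.
1 October 2027 is a Friday, so the first Sunday is October 3 and the second is October 10.
1 February 2028 is a Tuesday, so the first Sunday is February 6 and the third is February 20.
At the standard offset (UTC−12:00), 20:00 UTC − 12h = 08:00 Castara Coast standard time.
The standard-time date in Castara Coast, February 12, 2028, falls between 10 October 2027 and 20 February 2028, so daylight saving is in effect and Castara Coast is at UTC−11:00.
20:00 UTC − 11h = 09:00 Castara Coast.

09:00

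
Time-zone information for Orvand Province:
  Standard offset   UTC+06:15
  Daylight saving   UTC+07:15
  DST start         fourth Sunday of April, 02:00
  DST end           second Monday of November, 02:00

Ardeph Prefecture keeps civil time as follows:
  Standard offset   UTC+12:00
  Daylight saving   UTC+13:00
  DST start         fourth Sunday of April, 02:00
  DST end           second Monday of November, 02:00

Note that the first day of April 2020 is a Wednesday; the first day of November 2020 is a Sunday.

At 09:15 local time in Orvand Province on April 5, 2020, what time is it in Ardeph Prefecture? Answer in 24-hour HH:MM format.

1 April 2020 is a Wednesday, so the first Sunday is April 5 and the fourth is April 26.
1 November 2020 is a Sunday, so the first Monday is November 2 and the second is November 9.
April 5, 2020 does not fall between 26 April and 9 November, so daylight saving is not in effect and Orvand Province is at UTC+06:15.
09:15 Orvand Province − 6h15m = 03:00 UTC.
1 April 2020 is a Wednesday, so the first Sunday is April 5 and the fourth is April 26.
1 November 2020 is a Sunday, so the first Monday is November 2 and the second is November 9.
At the standard offset (UTC+12:00), 03:00 UTC + 12h = 15:00 Ardeph Prefecture standard time.
The standard-time date in Ardeph Prefecture, April 5, 2020, does not fall between 26 April and 9 November, so daylight saving is not in effect and Ardeph Prefecture is at UTC+12:00.
03:00 UTC + 12h = 15:00 Ardeph Prefecture.

15:00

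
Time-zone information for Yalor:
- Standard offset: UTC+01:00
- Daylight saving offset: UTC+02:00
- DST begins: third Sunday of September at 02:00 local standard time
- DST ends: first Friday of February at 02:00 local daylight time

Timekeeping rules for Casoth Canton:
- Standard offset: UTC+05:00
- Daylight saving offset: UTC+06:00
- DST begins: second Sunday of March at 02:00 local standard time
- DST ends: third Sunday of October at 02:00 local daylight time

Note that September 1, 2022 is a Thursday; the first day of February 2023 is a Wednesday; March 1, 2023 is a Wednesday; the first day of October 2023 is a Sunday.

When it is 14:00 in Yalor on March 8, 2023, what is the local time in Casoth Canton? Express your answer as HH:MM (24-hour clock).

1 September 2022 is a Thursday, so the first Sunday is September 4 and the third is September 18.
1 February 2023 is a Wednesday, so the first Friday is February 3.
March 8, 2023 does not fall between 18 September 2022 and 3 February 2023, so daylight saving is not in effect and Yalor is at UTC+01:00.
14:00 Yalor − 1h = 13:00 UTC.
1 March 2023 is a Wednesday, so the first Sunday is March 5 and the second is March 12.
1 October 2023 is a Sunday, so the first Sunday is October 1 and the third is October 15.
At the standard offset (UTC+05:00), 13:00 UTC + 5h = 18:00 Casoth Canton standard time.
The standard-time date in Casoth Canton, March 8, 2023, does not fall between 12 March and 15 October, so daylight saving is not in effect and Casoth Canton is at UTC+05:00.
13:00 UTC + 5h = 18:00 Casoth Canton.

18:00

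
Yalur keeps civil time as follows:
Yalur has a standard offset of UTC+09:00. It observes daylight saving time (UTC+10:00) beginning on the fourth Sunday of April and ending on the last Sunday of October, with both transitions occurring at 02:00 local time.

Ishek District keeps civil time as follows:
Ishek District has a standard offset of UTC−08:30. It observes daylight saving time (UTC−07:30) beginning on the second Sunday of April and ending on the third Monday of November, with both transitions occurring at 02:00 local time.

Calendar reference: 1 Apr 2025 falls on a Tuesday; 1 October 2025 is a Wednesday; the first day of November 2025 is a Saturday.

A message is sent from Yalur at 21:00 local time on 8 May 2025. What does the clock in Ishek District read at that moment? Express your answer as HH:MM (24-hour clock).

1 April 2025 is a Tuesday, so the first Sunday is April 6 and the fourth is April 27.
1 October 2025 is a Wednesday, so Sundays fall on 5, 12, 19, 26; the last is October 26.
8 May 2025 lies within the daylight-saving period (27 April – 26 October), so Yalur is on daylight time, UTC+10:00.
21:00 Yalur − 10h = 11:00 UTC.
1 April 2025 is a Tuesday, so the first Sunday is April 6 and the second is April 13.
1 November 2025 is a Saturday, so the first Monday is November 3 and the third is November 17.
At the standard offset (UTC−08:30), 11:00 UTC − 8h30m = 02:30 Ishek District standard time.
The standard-time date in Ishek District, 8 May 2025, falls between 13 April and 17 November, so daylight saving is in effect and Ishek District is at UTC−07:30.
11:00 UTC − 7h30m = 03:30 Ishek District.

03:30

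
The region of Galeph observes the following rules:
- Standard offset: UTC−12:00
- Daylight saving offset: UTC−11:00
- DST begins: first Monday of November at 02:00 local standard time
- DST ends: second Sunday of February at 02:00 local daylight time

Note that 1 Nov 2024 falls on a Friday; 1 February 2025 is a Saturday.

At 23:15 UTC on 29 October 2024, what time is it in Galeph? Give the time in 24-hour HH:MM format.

11:15

1 November 2024 is a Friday, so the first Monday is November 4.
1 February 2025 is a Saturday, so the first Sunday is February 2 and the second is February 9.
At the standard offset (UTC−12:00), 23:15 UTC − 12h = 11:15 Galeph standard time.
The standard-time date in Galeph, 29 October 2024, does not fall between 4 November 2024 and 9 February 2025, so daylight saving is not in effect and Galeph is at UTC−12:00.
23:15 UTC − 12h = 11:15 local.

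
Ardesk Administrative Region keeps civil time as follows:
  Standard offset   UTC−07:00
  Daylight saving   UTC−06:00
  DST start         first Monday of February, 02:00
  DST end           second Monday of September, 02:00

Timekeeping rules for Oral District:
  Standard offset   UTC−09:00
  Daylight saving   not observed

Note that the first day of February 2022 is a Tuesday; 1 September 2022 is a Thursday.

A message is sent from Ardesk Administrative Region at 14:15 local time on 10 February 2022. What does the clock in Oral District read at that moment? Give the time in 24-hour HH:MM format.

11:15

1 February 2022 is a Tuesday, so the first Monday is February 7.
1 September 2022 is a Thursday, so the first Monday is September 5 and the second is September 12.
10 February 2022 falls between 7 February and 12 September, so daylight saving is in effect and Ardesk Administrative Region is at UTC−06:00.
14:15 Ardesk Administrative Region + 6h = 20:15 UTC.
Oral District has no daylight saving, so its offset is UTC−09:00 year-round.
20:15 UTC − 9h = 11:15 Oral District.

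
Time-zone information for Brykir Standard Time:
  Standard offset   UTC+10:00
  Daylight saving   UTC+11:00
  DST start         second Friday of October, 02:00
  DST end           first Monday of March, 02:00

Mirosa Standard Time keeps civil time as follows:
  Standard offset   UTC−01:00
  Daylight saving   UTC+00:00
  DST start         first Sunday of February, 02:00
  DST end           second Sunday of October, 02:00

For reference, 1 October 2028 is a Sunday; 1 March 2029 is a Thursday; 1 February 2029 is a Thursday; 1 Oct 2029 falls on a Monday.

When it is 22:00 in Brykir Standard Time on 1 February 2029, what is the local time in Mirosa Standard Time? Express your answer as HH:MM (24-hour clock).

10:00

1 October 2028 is a Sunday, so the first Friday is October 6 and the second is October 13.
1 March 2029 is a Thursday, so the first Monday is March 5.
1 February 2029 lies within the daylight-saving period (13 October 2028 – 5 March 2029), so Brykir Standard Time is on daylight time, UTC+11:00.
22:00 Brykir Standard Time − 11h = 11:00 UTC.
1 February 2029 is a Thursday, so the first Sunday is February 4.
1 October 2029 is a Monday, so the first Sunday is October 7 and the second is October 14.
At the standard offset (UTC−01:00), 11:00 UTC − 1h = 10:00 Mirosa Standard Time standard time.
The standard-time date in Mirosa Standard Time, 1 February 2029, does not fall between 4 February and 14 October, so daylight saving is not in effect and Mirosa Standard Time is at UTC−01:00.
11:00 UTC − 1h = 10:00 Mirosa Standard Time.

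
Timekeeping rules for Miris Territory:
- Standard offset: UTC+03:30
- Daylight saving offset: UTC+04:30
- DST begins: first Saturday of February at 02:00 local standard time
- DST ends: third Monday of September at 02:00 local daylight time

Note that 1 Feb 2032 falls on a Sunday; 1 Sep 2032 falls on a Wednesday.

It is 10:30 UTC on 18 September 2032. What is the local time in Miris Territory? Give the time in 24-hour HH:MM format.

1 February 2032 is a Sunday, so the first Saturday is February 7.
1 September 2032 is a Wednesday, so the first Monday is September 6 and the third is September 20.
At the standard offset (UTC+03:30), 10:30 UTC + 3h30m = 14:00 Miris Territory standard time.
The standard-time date in Miris Territory, 18 September 2032, lies within the daylight-saving period (7 February – 20 September), so Miris Territory is on daylight time, UTC+04:30.
10:30 UTC + 4h30m = 15:00 local.

15:00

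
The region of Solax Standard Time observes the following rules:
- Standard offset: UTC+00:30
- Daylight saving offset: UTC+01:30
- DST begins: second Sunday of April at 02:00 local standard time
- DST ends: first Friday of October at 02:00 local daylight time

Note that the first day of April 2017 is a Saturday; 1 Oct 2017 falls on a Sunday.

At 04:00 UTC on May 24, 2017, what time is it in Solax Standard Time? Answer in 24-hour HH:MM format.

05:30

1 April 2017 is a Saturday, so the first Sunday is April 2 and the second is April 9.
1 October 2017 is a Sunday, so the first Friday is October 6.
At the standard offset (UTC+00:30), 04:00 UTC + 0h30m = 04:30 Solax Standard Time standard time.
Daylight saving runs 9 April – 6 October; the standard-time date in Solax Standard Time, May 24, 2017, is inside that window, so Solax Standard Time is at UTC+01:30.
04:00 UTC + 1h30m = 05:30 local.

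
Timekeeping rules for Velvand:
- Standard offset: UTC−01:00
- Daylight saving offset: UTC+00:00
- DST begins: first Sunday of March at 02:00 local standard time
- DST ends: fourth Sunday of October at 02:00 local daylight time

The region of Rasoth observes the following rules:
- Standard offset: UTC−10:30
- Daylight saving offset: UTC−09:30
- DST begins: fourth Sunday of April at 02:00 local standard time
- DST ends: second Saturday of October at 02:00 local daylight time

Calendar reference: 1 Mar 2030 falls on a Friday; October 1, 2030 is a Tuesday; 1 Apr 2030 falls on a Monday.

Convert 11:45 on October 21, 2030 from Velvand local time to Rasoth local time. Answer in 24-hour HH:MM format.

01:15

1 March 2030 is a Friday, so the first Sunday is March 3.
1 October 2030 is a Tuesday, so the first Sunday is October 6 and the fourth is October 27.
October 21, 2030 lies within the daylight-saving period (3 March – 27 October), so Velvand is on daylight time, UTC+00:00.
11:45 Velvand − 0h = 11:45 UTC.
1 April 2030 is a Monday, so the first Sunday is April 7 and the fourth is April 28.
1 October 2030 is a Tuesday, so the first Saturday is October 5 and the second is October 12.
At the standard offset (UTC−10:30), 11:45 UTC − 10h30m = 01:15 Rasoth standard time.
The standard-time date in Rasoth, October 21, 2030, does not fall between 28 April and 12 October, so daylight saving is not in effect and Rasoth is at UTC−10:30.
11:45 UTC − 10h30m = 01:15 Rasoth.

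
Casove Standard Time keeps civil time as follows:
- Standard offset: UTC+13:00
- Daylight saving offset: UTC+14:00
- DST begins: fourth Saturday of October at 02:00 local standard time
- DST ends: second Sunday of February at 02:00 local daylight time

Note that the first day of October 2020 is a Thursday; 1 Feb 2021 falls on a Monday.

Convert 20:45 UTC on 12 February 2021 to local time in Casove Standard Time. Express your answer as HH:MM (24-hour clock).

1 October 2020 is a Thursday, so the first Saturday is October 3 and the fourth is October 24.
1 February 2021 is a Monday, so the first Sunday is February 7 and the second is February 14.
At the standard offset (UTC+13:00), 20:45 UTC + 13h = 09:45 Casove Standard Time standard time (rolling into the next day, 13 February 2021).
Daylight saving runs 24 October 2020 – 14 February 2021; the standard-time date in Casove Standard Time, 13 February 2021, is inside that window, so Casove Standard Time is at UTC+14:00.
20:45 UTC + 14h = 10:45 local (rolling into the next day, 13 February 2021).

10:45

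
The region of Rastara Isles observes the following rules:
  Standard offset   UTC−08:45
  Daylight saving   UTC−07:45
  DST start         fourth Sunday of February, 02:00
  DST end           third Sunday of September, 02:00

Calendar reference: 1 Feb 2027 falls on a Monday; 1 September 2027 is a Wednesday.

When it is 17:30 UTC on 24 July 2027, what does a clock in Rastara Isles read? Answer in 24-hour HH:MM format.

09:45

1 February 2027 is a Monday, so the first Sunday is February 7 and the fourth is February 28.
1 September 2027 is a Wednesday, so the first Sunday is September 5 and the third is September 19.
At the standard offset (UTC−08:45), 17:30 UTC − 8h45m = 08:45 Rastara Isles standard time.
The standard-time date in Rastara Isles, 24 July 2027, falls between 28 February and 19 September, so daylight saving is in effect and Rastara Isles is at UTC−07:45.
17:30 UTC − 7h45m = 09:45 local.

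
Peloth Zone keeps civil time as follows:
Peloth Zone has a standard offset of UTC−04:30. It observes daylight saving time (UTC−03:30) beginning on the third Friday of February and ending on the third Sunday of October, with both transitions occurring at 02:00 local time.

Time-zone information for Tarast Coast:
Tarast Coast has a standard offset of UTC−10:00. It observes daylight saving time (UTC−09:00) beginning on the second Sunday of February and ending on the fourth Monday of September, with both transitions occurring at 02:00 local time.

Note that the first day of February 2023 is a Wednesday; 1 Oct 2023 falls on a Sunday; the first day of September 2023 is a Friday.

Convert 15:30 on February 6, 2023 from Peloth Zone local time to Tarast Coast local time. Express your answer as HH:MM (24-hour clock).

1 February 2023 is a Wednesday, so the first Friday is February 3 and the third is February 17.
1 October 2023 is a Sunday, so the first Sunday is October 1 and the third is October 15.
February 6, 2023 is outside the daylight-saving period (17 February – 15 October), so Peloth Zone is on standard time, UTC−04:30.
15:30 Peloth Zone + 4h30m = 20:00 UTC.
1 February 2023 is a Wednesday, so the first Sunday is February 5 and the second is February 12.
1 September 2023 is a Friday, so the first Monday is September 4 and the fourth is September 25.
At the standard offset (UTC−10:00), 20:00 UTC − 10h = 10:00 Tarast Coast standard time.
The standard-time date in Tarast Coast, February 6, 2023, is outside the daylight-saving period (12 February – 25 September), so Tarast Coast is on standard time, UTC−10:00.
20:00 UTC − 10h = 10:00 Tarast Coast.

10:00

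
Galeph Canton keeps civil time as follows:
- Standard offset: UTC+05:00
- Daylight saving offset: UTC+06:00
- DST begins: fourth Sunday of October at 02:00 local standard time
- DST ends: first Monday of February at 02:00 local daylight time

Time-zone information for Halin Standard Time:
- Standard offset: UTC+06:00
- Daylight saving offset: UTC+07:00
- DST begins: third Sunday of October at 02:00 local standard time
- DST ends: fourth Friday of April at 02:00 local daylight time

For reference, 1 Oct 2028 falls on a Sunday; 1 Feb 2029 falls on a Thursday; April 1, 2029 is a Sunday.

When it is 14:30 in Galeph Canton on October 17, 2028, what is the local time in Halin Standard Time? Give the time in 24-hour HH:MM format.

1 October 2028 is a Sunday, so the first Sunday is October 1 and the fourth is October 22.
1 February 2029 is a Thursday, so the first Monday is February 5.
October 17, 2028 is outside the daylight-saving period (22 October 2028 – 5 February 2029), so Galeph Canton is on standard time, UTC+05:00.
14:30 Galeph Canton − 5h = 09:30 UTC.
1 October 2028 is a Sunday, so the first Sunday is October 1 and the third is October 15.
1 April 2029 is a Sunday, so the first Friday is April 6 and the fourth is April 27.
At the standard offset (UTC+06:00), 09:30 UTC + 6h = 15:30 Halin Standard Time standard time.
Daylight saving runs 15 October 2028 – 27 April 2029; the standard-time date in Halin Standard Time, October 17, 2028, is inside that window, so Halin Standard Time is at UTC+07:00.
09:30 UTC + 7h = 16:30 Halin Standard Time.

16:30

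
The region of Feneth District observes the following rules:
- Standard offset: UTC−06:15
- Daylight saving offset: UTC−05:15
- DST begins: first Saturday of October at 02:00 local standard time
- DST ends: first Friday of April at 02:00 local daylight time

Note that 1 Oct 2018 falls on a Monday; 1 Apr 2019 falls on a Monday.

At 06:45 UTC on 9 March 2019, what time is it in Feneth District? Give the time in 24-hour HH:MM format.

01:30

1 October 2018 is a Monday, so the first Saturday is October 6.
1 April 2019 is a Monday, so the first Friday is April 5.
At the standard offset (UTC−06:15), 06:45 UTC − 6h15m = 00:30 Feneth District standard time.
The standard-time date in Feneth District, 9 March 2019, lies within the daylight-saving period (6 October 2018 – 5 April 2019), so Feneth District is on daylight time, UTC−05:15.
06:45 UTC − 5h15m = 01:30 local.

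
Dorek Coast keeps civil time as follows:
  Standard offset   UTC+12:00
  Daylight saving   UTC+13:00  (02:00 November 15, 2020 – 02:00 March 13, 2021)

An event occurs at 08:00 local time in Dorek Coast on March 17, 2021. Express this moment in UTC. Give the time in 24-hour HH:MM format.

20:00

Daylight saving runs 15 November 2020 – 13 March 2021; March 17, 2021 is outside that window, so Dorek Coast is on standard time at UTC+12:00.
08:00 local − 12h = 20:00 UTC (rolling into the previous day, 16 March 2021).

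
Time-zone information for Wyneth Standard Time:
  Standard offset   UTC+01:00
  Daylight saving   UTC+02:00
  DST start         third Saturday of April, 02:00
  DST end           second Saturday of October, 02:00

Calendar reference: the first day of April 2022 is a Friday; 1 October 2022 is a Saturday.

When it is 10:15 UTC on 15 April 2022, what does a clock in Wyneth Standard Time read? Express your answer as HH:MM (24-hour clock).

11:15

1 April 2022 is a Friday, so the first Saturday is April 2 and the third is April 16.
1 October 2022 is a Saturday, so the first Saturday is October 1 and the second is October 8.
At the standard offset (UTC+01:00), 10:15 UTC + 1h = 11:15 Wyneth Standard Time standard time.
Daylight saving runs 16 April – 8 October; the standard-time date in Wyneth Standard Time, 15 April 2022, is outside that window, so Wyneth Standard Time is on standard time at UTC+01:00.
10:15 UTC + 1h = 11:15 local.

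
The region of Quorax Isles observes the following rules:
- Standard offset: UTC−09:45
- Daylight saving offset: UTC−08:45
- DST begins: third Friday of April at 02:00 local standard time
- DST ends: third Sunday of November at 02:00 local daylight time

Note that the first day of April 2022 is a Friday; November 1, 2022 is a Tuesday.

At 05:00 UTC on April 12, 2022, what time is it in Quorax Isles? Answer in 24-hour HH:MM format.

19:15

1 April 2022 is a Friday, so the first Friday is April 1 and the third is April 15.
1 November 2022 is a Tuesday, so the first Sunday is November 6 and the third is November 20.
At the standard offset (UTC−09:45), 05:00 UTC − 9h45m = 19:15 Quorax Isles standard time (rolling into the previous day, 11 April 2022).
The standard-time date in Quorax Isles, April 11, 2022, is outside the daylight-saving period (15 April – 20 November), so Quorax Isles is on standard time, UTC−09:45.
05:00 UTC − 9h45m = 19:15 local (rolling into the previous day, 11 April 2022).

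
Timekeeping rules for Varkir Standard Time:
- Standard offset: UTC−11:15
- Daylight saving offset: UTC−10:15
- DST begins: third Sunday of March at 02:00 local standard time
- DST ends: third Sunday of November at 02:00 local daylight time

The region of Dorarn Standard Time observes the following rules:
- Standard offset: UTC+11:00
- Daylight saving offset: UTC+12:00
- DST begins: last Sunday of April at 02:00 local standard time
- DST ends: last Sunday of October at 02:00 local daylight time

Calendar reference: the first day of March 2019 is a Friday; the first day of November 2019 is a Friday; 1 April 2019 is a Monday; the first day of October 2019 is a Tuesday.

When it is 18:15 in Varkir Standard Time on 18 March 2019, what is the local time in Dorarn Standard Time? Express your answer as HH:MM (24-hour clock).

1 March 2019 is a Friday, so the first Sunday is March 3 and the third is March 17.
1 November 2019 is a Friday, so the first Sunday is November 3 and the third is November 17.
Daylight saving runs 17 March – 17 November; 18 March 2019 is inside that window, so Varkir Standard Time is at UTC−10:15.
18:15 Varkir Standard Time + 10h15m = 04:30 UTC (rolling into the next day, 19 March 2019).
1 April 2019 is a Monday, so Sundays fall on 7, 14, 21, 28; the last is April 28.
1 October 2019 is a Tuesday, so Sundays fall on 6, 13, 20, 27; the last is October 27.
At the standard offset (UTC+11:00), 04:30 UTC + 11h = 15:30 Dorarn Standard Time standard time.
The standard-time date in Dorarn Standard Time, 19 March 2019, does not fall between 28 April and 27 October, so daylight saving is not in effect and Dorarn Standard Time is at UTC+11:00.
04:30 UTC + 11h = 15:30 Dorarn Standard Time.

15:30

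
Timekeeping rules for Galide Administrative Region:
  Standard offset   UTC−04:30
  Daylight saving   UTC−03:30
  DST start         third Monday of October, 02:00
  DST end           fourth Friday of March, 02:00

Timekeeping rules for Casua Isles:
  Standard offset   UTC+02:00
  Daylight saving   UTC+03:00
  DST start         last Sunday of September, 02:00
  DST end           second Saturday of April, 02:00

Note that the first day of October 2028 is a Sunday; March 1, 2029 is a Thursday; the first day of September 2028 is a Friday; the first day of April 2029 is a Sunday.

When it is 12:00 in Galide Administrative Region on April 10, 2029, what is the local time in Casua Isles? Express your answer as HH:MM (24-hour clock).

19:30

1 October 2028 is a Sunday, so the first Monday is October 2 and the third is October 16.
1 March 2029 is a Thursday, so the first Friday is March 2 and the fourth is March 23.
April 10, 2029 is outside the daylight-saving period (16 October 2028 – 23 March 2029), so Galide Administrative Region is on standard time, UTC−04:30.
12:00 Galide Administrative Region + 4h30m = 16:30 UTC.
1 September 2028 is a Friday, so Sundays fall on 3, 10, 17, 24; the last is September 24.
1 April 2029 is a Sunday, so the first Saturday is April 7 and the second is April 14.
At the standard offset (UTC+02:00), 16:30 UTC + 2h = 18:30 Casua Isles standard time.
Daylight saving runs 24 September 2028 – 14 April 2029; the standard-time date in Casua Isles, April 10, 2029, is inside that window, so Casua Isles is at UTC+03:00.
16:30 UTC + 3h = 19:30 Casua Isles.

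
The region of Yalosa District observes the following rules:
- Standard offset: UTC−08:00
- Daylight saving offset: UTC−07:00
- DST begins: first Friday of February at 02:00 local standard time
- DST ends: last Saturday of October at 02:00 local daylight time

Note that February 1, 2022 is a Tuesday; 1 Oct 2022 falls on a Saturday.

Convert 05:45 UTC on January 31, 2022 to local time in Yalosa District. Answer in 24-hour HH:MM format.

1 February 2022 is a Tuesday, so the first Friday is February 4.
1 October 2022 is a Saturday, so Saturdays fall on 1, 8, 15, 22, 29; the last is October 29.
At the standard offset (UTC−08:00), 05:45 UTC − 8h = 21:45 Yalosa District standard time (rolling into the previous day, 30 January 2022).
The standard-time date in Yalosa District, January 30, 2022, is outside the daylight-saving period (4 February – 29 October), so Yalosa District is on standard time, UTC−08:00.
05:45 UTC − 8h = 21:45 local (rolling into the previous day, 30 January 2022).

21:45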